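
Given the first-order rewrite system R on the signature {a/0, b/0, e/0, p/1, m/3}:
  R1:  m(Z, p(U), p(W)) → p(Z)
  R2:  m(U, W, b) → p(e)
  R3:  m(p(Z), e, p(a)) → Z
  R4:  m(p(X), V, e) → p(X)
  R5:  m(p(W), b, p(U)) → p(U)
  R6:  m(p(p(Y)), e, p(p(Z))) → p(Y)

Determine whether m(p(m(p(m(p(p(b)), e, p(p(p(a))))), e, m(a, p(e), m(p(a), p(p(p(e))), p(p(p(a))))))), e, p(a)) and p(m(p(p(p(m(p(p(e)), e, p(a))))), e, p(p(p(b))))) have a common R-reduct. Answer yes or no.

no — NF(t₁) = p(b), NF(t₂) = p(p(p(p(e))))

Reduce t₁ = m(p(m(p(m(p(p(b)), e, p(p(p(a))))), e, m(a, p(e), m(p(a), p(p(p(e))), p(p(p(a))))))), e, p(a)):
1. m(p(m(p(m(p(p(b)), e, p(p(p(a))))), e, m(a, p(e), m(p(a), p(p(p(e))), p(p(p(a))))))), e, p(a))  →  m(p(m(p(p(b)), e, p(p(p(a))))), e, m(a, p(e), m(p(a), p(p(p(e))), p(p(p(a))))))   [R3 at ε]
2. m(p(m(p(p(b)), e, p(p(p(a))))), e, m(a, p(e), m(p(a), p(p(p(e))), p(p(p(a))))))  →  m(p(p(b)), e, m(a, p(e), m(p(a), p(p(p(e))), p(p(p(a))))))   [R6 at 1.1]
3. m(p(p(b)), e, m(a, p(e), m(p(a), p(p(p(e))), p(p(p(a))))))  →  m(p(p(b)), e, m(a, p(e), p(p(a))))   [R1 at 3.3]
4. m(p(p(b)), e, m(a, p(e), p(p(a))))  →  m(p(p(b)), e, p(a))   [R1 at 3]
5. m(p(p(b)), e, p(a))  →  p(b)   [R3 at ε]

Reduce t₂ = p(m(p(p(p(m(p(p(e)), e, p(a))))), e, p(p(p(b))))):
1. p(m(p(p(p(m(p(p(e)), e, p(a))))), e, p(p(p(b)))))  →  p(p(p(m(p(p(e)), e, p(a)))))   [R6 at 1]
2. p(p(p(m(p(p(e)), e, p(a)))))  →  p(p(p(p(e))))   [R3 at 1.1.1]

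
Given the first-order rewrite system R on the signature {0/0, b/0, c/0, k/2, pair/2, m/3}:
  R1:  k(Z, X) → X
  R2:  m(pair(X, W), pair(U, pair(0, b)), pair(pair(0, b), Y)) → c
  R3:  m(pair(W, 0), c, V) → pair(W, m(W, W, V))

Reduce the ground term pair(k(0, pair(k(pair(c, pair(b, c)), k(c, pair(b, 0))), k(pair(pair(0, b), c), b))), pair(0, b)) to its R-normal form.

1. pair(k(0, pair(k(pair(c, pair(b, c)), k(c, pair(b, 0))), k(pair(pair(0, b), c), b))), pair(0, b))  →  pair(pair(k(pair(c, pair(b, c)), k(c, pair(b, 0))), k(pair(pair(0, b), c), b)), pair(0, b))   [R1 at 1]
2. pair(pair(k(pair(c, pair(b, c)), k(c, pair(b, 0))), k(pair(pair(0, b), c), b)), pair(0, b))  →  pair(pair(k(c, pair(b, 0)), k(pair(pair(0, b), c), b)), pair(0, b))   [R1 at 1.1]
3. pair(pair(k(c, pair(b, 0)), k(pair(pair(0, b), c), b)), pair(0, b))  →  pair(pair(pair(b, 0), k(pair(pair(0, b), c), b)), pair(0, b))   [R1 at 1.1]
4. pair(pair(pair(b, 0), k(pair(pair(0, b), c), b)), pair(0, b))  →  pair(pair(pair(b, 0), b), pair(0, b))   [R1 at 1.2]

pair(pair(pair(b, 0), b), pair(0, b))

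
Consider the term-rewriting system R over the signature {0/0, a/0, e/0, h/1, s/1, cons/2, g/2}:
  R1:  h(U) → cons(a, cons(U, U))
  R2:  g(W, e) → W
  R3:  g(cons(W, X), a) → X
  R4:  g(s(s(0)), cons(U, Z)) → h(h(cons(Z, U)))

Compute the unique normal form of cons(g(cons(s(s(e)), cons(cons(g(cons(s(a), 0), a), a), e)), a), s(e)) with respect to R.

cons(cons(cons(0, a), e), s(e))

1. cons(g(cons(s(s(e)), cons(cons(g(cons(s(a), 0), a), a), e)), a), s(e))  →  cons(cons(cons(g(cons(s(a), 0), a), a), e), s(e))   [R3 at 1]
2. cons(cons(cons(g(cons(s(a), 0), a), a), e), s(e))  →  cons(cons(cons(0, a), e), s(e))   [R3 at 1.1.1]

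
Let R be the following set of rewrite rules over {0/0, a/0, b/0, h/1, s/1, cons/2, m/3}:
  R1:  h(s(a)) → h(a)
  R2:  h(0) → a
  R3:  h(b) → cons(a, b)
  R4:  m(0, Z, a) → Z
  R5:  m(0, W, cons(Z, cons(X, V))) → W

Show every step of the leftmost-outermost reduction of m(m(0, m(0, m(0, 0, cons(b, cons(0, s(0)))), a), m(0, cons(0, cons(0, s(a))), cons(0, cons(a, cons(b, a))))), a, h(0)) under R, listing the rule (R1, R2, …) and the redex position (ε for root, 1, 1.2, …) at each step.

1. m(m(0, m(0, m(0, 0, cons(b, cons(0, s(0)))), a), m(0, cons(0, cons(0, s(a))), cons(0, cons(a, cons(b, a))))), a, h(0))  →  m(m(0, m(0, 0, cons(b, cons(0, s(0)))), m(0, cons(0, cons(0, s(a))), cons(0, cons(a, cons(b, a))))), a, h(0))   [R4 at 1.2]
2. m(m(0, m(0, 0, cons(b, cons(0, s(0)))), m(0, cons(0, cons(0, s(a))), cons(0, cons(a, cons(b, a))))), a, h(0))  →  m(m(0, 0, m(0, cons(0, cons(0, s(a))), cons(0, cons(a, cons(b, a))))), a, h(0))   [R5 at 1.2]
3. m(m(0, 0, m(0, cons(0, cons(0, s(a))), cons(0, cons(a, cons(b, a))))), a, h(0))  →  m(m(0, 0, cons(0, cons(0, s(a)))), a, h(0))   [R5 at 1.3]
4. m(m(0, 0, cons(0, cons(0, s(a)))), a, h(0))  →  m(0, a, h(0))   [R5 at 1]
5. m(0, a, h(0))  →  m(0, a, a)   [R2 at 3]
6. m(0, a, a)  →  a   [R4 at ε]

a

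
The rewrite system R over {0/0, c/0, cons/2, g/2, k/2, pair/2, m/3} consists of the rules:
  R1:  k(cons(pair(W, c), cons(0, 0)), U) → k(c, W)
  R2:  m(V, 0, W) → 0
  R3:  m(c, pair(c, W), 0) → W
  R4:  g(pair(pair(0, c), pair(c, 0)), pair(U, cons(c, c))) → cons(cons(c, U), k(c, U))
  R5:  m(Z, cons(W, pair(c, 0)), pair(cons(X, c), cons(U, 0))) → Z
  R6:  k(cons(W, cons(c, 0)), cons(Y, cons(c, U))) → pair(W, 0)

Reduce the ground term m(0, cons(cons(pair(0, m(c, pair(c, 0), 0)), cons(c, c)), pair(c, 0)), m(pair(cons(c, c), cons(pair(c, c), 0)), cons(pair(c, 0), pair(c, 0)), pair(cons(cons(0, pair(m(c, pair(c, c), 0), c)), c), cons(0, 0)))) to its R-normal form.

1. m(0, cons(cons(pair(0, m(c, pair(c, 0), 0)), cons(c, c)), pair(c, 0)), m(pair(cons(c, c), cons(pair(c, c), 0)), cons(pair(c, 0), pair(c, 0)), pair(cons(cons(0, pair(m(c, pair(c, c), 0), c)), c), cons(0, 0))))  →  m(0, cons(cons(pair(0, 0), cons(c, c)), pair(c, 0)), m(pair(cons(c, c), cons(pair(c, c), 0)), cons(pair(c, 0), pair(c, 0)), pair(cons(cons(0, pair(m(c, pair(c, c), 0), c)), c), cons(0, 0))))   [R3 at 2.1.1.2]
2. m(0, cons(cons(pair(0, 0), cons(c, c)), pair(c, 0)), m(pair(cons(c, c), cons(pair(c, c), 0)), cons(pair(c, 0), pair(c, 0)), pair(cons(cons(0, pair(m(c, pair(c, c), 0), c)), c), cons(0, 0))))  →  m(0, cons(cons(pair(0, 0), cons(c, c)), pair(c, 0)), pair(cons(c, c), cons(pair(c, c), 0)))   [R5 at 3]
3. m(0, cons(cons(pair(0, 0), cons(c, c)), pair(c, 0)), pair(cons(c, c), cons(pair(c, c), 0)))  →  0   [R5 at ε]

0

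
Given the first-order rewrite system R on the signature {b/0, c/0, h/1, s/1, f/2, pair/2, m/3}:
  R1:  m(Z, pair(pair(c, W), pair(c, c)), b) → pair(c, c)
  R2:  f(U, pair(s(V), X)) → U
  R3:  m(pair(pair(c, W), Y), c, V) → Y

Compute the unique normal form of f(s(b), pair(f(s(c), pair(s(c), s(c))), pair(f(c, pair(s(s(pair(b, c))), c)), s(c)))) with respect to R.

1. f(s(b), pair(f(s(c), pair(s(c), s(c))), pair(f(c, pair(s(s(pair(b, c))), c)), s(c))))  →  f(s(b), pair(s(c), pair(f(c, pair(s(s(pair(b, c))), c)), s(c))))   [R2 at 2.1]
2. f(s(b), pair(s(c), pair(f(c, pair(s(s(pair(b, c))), c)), s(c))))  →  s(b)   [R2 at ε]

s(b)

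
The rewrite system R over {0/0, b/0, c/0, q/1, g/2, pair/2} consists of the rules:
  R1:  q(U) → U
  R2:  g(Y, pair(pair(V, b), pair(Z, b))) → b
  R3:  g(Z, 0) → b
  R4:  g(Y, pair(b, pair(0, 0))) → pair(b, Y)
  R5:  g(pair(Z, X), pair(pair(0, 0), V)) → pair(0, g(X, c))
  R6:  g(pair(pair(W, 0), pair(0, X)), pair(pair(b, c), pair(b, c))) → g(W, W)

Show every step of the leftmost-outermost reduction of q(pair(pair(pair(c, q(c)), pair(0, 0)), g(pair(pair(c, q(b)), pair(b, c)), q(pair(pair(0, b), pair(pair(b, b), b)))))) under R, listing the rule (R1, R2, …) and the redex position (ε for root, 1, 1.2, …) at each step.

1. q(pair(pair(pair(c, q(c)), pair(0, 0)), g(pair(pair(c, q(b)), pair(b, c)), q(pair(pair(0, b), pair(pair(b, b), b))))))  →  pair(pair(pair(c, q(c)), pair(0, 0)), g(pair(pair(c, q(b)), pair(b, c)), q(pair(pair(0, b), pair(pair(b, b), b)))))   [R1 at ε]
2. pair(pair(pair(c, q(c)), pair(0, 0)), g(pair(pair(c, q(b)), pair(b, c)), q(pair(pair(0, b), pair(pair(b, b), b)))))  →  pair(pair(pair(c, c), pair(0, 0)), g(pair(pair(c, q(b)), pair(b, c)), q(pair(pair(0, b), pair(pair(b, b), b)))))   [R1 at 1.1.2]
3. pair(pair(pair(c, c), pair(0, 0)), g(pair(pair(c, q(b)), pair(b, c)), q(pair(pair(0, b), pair(pair(b, b), b)))))  →  pair(pair(pair(c, c), pair(0, 0)), g(pair(pair(c, b), pair(b, c)), q(pair(pair(0, b), pair(pair(b, b), b)))))   [R1 at 2.1.1.2]
4. pair(pair(pair(c, c), pair(0, 0)), g(pair(pair(c, b), pair(b, c)), q(pair(pair(0, b), pair(pair(b, b), b)))))  →  pair(pair(pair(c, c), pair(0, 0)), g(pair(pair(c, b), pair(b, c)), pair(pair(0, b), pair(pair(b, b), b))))   [R1 at 2.2]
5. pair(pair(pair(c, c), pair(0, 0)), g(pair(pair(c, b), pair(b, c)), pair(pair(0, b), pair(pair(b, b), b))))  →  pair(pair(pair(c, c), pair(0, 0)), b)   [R2 at 2]

pair(pair(pair(c, c), pair(0, 0)), b)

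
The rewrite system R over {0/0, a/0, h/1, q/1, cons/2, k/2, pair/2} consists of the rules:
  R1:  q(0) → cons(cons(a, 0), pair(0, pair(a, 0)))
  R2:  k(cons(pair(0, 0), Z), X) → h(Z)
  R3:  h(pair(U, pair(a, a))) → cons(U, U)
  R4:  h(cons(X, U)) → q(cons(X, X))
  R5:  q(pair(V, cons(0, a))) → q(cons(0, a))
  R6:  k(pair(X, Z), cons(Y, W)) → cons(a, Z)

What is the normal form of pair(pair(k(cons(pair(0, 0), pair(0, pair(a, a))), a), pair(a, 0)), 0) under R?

pair(pair(cons(0, 0), pair(a, 0)), 0)

1. pair(pair(k(cons(pair(0, 0), pair(0, pair(a, a))), a), pair(a, 0)), 0)  →  pair(pair(h(pair(0, pair(a, a))), pair(a, 0)), 0)   [R2 at 1.1]
2. pair(pair(h(pair(0, pair(a, a))), pair(a, 0)), 0)  →  pair(pair(cons(0, 0), pair(a, 0)), 0)   [R3 at 1.1]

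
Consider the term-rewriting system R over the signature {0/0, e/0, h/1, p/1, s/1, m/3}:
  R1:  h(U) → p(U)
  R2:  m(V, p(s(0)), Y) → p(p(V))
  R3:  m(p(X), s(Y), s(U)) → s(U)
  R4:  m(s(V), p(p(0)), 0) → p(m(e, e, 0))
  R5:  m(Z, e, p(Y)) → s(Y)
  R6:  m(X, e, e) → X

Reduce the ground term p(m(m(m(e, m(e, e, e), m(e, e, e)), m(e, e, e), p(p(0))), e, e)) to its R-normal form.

1. p(m(m(m(e, m(e, e, e), m(e, e, e)), m(e, e, e), p(p(0))), e, e))  →  p(m(m(e, m(e, e, e), m(e, e, e)), m(e, e, e), p(p(0))))   [R6 at 1]
2. p(m(m(e, m(e, e, e), m(e, e, e)), m(e, e, e), p(p(0))))  →  p(m(m(e, e, m(e, e, e)), m(e, e, e), p(p(0))))   [R6 at 1.1.2]
3. p(m(m(e, e, m(e, e, e)), m(e, e, e), p(p(0))))  →  p(m(m(e, e, e), m(e, e, e), p(p(0))))   [R6 at 1.1.3]
4. p(m(m(e, e, e), m(e, e, e), p(p(0))))  →  p(m(e, m(e, e, e), p(p(0))))   [R6 at 1.1]
5. p(m(e, m(e, e, e), p(p(0))))  →  p(m(e, e, p(p(0))))   [R6 at 1.2]
6. p(m(e, e, p(p(0))))  →  p(s(p(0)))   [R5 at 1]

p(s(p(0)))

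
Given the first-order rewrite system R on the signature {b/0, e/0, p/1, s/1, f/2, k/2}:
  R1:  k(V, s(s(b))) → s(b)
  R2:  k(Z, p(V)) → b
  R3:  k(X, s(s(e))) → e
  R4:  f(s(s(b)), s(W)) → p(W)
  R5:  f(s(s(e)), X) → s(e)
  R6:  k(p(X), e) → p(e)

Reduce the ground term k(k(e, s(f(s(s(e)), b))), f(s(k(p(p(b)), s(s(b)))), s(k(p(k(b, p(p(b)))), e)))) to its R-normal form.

1. k(k(e, s(f(s(s(e)), b))), f(s(k(p(p(b)), s(s(b)))), s(k(p(k(b, p(p(b)))), e))))  →  k(k(e, s(s(e))), f(s(k(p(p(b)), s(s(b)))), s(k(p(k(b, p(p(b)))), e))))   [R5 at 1.2.1]
2. k(k(e, s(s(e))), f(s(k(p(p(b)), s(s(b)))), s(k(p(k(b, p(p(b)))), e))))  →  k(e, f(s(k(p(p(b)), s(s(b)))), s(k(p(k(b, p(p(b)))), e))))   [R3 at 1]
3. k(e, f(s(k(p(p(b)), s(s(b)))), s(k(p(k(b, p(p(b)))), e))))  →  k(e, f(s(s(b)), s(k(p(k(b, p(p(b)))), e))))   [R1 at 2.1.1]
4. k(e, f(s(s(b)), s(k(p(k(b, p(p(b)))), e))))  →  k(e, p(k(p(k(b, p(p(b)))), e)))   [R4 at 2]
5. k(e, p(k(p(k(b, p(p(b)))), e)))  →  b   [R2 at ε]

b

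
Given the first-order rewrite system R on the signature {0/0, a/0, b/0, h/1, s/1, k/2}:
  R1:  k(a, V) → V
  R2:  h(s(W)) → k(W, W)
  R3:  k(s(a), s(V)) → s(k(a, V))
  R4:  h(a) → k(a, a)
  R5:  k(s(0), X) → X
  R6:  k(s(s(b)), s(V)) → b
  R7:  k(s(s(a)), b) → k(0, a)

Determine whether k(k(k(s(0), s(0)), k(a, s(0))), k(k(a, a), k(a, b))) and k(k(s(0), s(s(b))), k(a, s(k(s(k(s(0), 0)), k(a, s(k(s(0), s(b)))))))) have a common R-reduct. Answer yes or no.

yes — NF(t₁) = b, NF(t₂) = b

Reduce t₁ = k(k(k(s(0), s(0)), k(a, s(0))), k(k(a, a), k(a, b))):
1. k(k(k(s(0), s(0)), k(a, s(0))), k(k(a, a), k(a, b)))  →  k(k(s(0), k(a, s(0))), k(k(a, a), k(a, b)))   [R5 at 1.1]
2. k(k(s(0), k(a, s(0))), k(k(a, a), k(a, b)))  →  k(k(a, s(0)), k(k(a, a), k(a, b)))   [R5 at 1]
3. k(k(a, s(0)), k(k(a, a), k(a, b)))  →  k(s(0), k(k(a, a), k(a, b)))   [R1 at 1]
4. k(s(0), k(k(a, a), k(a, b)))  →  k(k(a, a), k(a, b))   [R5 at ε]
5. k(k(a, a), k(a, b))  →  k(a, k(a, b))   [R1 at 1]
6. k(a, k(a, b))  →  k(a, b)   [R1 at ε]
7. k(a, b)  →  b   [R1 at ε]

Reduce t₂ = k(k(s(0), s(s(b))), k(a, s(k(s(k(s(0), 0)), k(a, s(k(s(0), s(b)))))))):
1. k(k(s(0), s(s(b))), k(a, s(k(s(k(s(0), 0)), k(a, s(k(s(0), s(b))))))))  →  k(s(s(b)), k(a, s(k(s(k(s(0), 0)), k(a, s(k(s(0), s(b))))))))   [R5 at 1]
2. k(s(s(b)), k(a, s(k(s(k(s(0), 0)), k(a, s(k(s(0), s(b))))))))  →  k(s(s(b)), s(k(s(k(s(0), 0)), k(a, s(k(s(0), s(b)))))))   [R1 at 2]
3. k(s(s(b)), s(k(s(k(s(0), 0)), k(a, s(k(s(0), s(b)))))))  →  b   [R6 at ε]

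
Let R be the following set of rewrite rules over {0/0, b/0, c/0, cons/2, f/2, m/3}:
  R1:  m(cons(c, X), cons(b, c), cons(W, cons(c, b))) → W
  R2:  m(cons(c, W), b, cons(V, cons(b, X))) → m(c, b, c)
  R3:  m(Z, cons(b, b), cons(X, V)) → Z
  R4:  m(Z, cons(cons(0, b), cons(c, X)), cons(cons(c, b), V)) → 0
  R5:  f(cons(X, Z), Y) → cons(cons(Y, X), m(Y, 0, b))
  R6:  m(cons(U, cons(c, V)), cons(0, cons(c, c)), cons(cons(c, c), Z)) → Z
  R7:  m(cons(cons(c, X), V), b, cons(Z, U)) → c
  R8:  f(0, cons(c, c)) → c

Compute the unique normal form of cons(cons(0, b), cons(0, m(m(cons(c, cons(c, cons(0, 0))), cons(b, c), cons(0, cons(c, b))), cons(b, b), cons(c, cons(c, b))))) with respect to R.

cons(cons(0, b), cons(0, 0))

1. cons(cons(0, b), cons(0, m(m(cons(c, cons(c, cons(0, 0))), cons(b, c), cons(0, cons(c, b))), cons(b, b), cons(c, cons(c, b)))))  →  cons(cons(0, b), cons(0, m(cons(c, cons(c, cons(0, 0))), cons(b, c), cons(0, cons(c, b)))))   [R3 at 2.2]
2. cons(cons(0, b), cons(0, m(cons(c, cons(c, cons(0, 0))), cons(b, c), cons(0, cons(c, b)))))  →  cons(cons(0, b), cons(0, 0))   [R1 at 2.2]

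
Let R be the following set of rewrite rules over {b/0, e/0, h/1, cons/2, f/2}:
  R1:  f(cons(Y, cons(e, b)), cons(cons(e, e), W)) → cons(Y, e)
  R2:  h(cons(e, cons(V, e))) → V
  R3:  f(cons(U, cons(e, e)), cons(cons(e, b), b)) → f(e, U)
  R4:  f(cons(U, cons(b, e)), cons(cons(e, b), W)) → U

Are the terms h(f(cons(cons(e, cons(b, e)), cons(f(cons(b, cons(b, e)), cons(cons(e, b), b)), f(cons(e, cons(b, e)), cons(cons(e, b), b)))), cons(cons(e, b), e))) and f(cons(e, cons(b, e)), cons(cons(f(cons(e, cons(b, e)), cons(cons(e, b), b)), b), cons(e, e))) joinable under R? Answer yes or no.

Reduce t₁ = h(f(cons(cons(e, cons(b, e)), cons(f(cons(b, cons(b, e)), cons(cons(e, b), b)), f(cons(e, cons(b, e)), cons(cons(e, b), b)))), cons(cons(e, b), e))):
1. h(f(cons(cons(e, cons(b, e)), cons(f(cons(b, cons(b, e)), cons(cons(e, b), b)), f(cons(e, cons(b, e)), cons(cons(e, b), b)))), cons(cons(e, b), e)))  →  h(f(cons(cons(e, cons(b, e)), cons(b, f(cons(e, cons(b, e)), cons(cons(e, b), b)))), cons(cons(e, b), e)))   [R4 at 1.1.2.1]
2. h(f(cons(cons(e, cons(b, e)), cons(b, f(cons(e, cons(b, e)), cons(cons(e, b), b)))), cons(cons(e, b), e)))  →  h(f(cons(cons(e, cons(b, e)), cons(b, e)), cons(cons(e, b), e)))   [R4 at 1.1.2.2]
3. h(f(cons(cons(e, cons(b, e)), cons(b, e)), cons(cons(e, b), e)))  →  h(cons(e, cons(b, e)))   [R4 at 1]
4. h(cons(e, cons(b, e)))  →  b   [R2 at ε]

Reduce t₂ = f(cons(e, cons(b, e)), cons(cons(f(cons(e, cons(b, e)), cons(cons(e, b), b)), b), cons(e, e))):
1. f(cons(e, cons(b, e)), cons(cons(f(cons(e, cons(b, e)), cons(cons(e, b), b)), b), cons(e, e)))  →  f(cons(e, cons(b, e)), cons(cons(e, b), cons(e, e)))   [R4 at 2.1.1]
2. f(cons(e, cons(b, e)), cons(cons(e, b), cons(e, e)))  →  e   [R4 at ε]

no — NF(t₁) = b, NF(t₂) = e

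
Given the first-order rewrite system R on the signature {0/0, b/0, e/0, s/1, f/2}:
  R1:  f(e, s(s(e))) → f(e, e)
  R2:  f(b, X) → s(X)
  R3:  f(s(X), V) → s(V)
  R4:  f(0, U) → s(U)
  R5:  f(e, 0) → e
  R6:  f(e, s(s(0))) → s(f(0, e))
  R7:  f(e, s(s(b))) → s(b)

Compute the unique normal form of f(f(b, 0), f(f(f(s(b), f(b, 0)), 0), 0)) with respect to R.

1. f(f(b, 0), f(f(f(s(b), f(b, 0)), 0), 0))  →  f(s(0), f(f(f(s(b), f(b, 0)), 0), 0))   [R2 at 1]
2. f(s(0), f(f(f(s(b), f(b, 0)), 0), 0))  →  s(f(f(f(s(b), f(b, 0)), 0), 0))   [R3 at ε]
3. s(f(f(f(s(b), f(b, 0)), 0), 0))  →  s(f(f(s(f(b, 0)), 0), 0))   [R3 at 1.1.1]
4. s(f(f(s(f(b, 0)), 0), 0))  →  s(f(s(0), 0))   [R3 at 1.1]
5. s(f(s(0), 0))  →  s(s(0))   [R3 at 1]

s(s(0))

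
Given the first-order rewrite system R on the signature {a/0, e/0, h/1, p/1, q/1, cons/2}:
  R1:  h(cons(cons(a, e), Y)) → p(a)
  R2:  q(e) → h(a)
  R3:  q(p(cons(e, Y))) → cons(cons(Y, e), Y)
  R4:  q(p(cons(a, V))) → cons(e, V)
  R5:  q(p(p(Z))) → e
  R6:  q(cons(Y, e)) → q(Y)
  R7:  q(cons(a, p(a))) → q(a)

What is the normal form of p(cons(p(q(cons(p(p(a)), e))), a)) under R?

1. p(cons(p(q(cons(p(p(a)), e))), a))  →  p(cons(p(q(p(p(a)))), a))   [R6 at 1.1.1]
2. p(cons(p(q(p(p(a)))), a))  →  p(cons(p(e), a))   [R5 at 1.1.1]

p(cons(p(e), a))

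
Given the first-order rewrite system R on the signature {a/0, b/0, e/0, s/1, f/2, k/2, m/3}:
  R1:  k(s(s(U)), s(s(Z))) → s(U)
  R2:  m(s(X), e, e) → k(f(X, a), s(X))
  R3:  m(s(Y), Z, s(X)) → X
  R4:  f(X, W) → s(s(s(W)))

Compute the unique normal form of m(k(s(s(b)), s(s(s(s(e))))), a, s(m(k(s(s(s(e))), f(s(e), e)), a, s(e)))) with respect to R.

e

1. m(k(s(s(b)), s(s(s(s(e))))), a, s(m(k(s(s(s(e))), f(s(e), e)), a, s(e))))  →  m(s(b), a, s(m(k(s(s(s(e))), f(s(e), e)), a, s(e))))   [R1 at 1]
2. m(s(b), a, s(m(k(s(s(s(e))), f(s(e), e)), a, s(e))))  →  m(k(s(s(s(e))), f(s(e), e)), a, s(e))   [R3 at ε]
3. m(k(s(s(s(e))), f(s(e), e)), a, s(e))  →  m(k(s(s(s(e))), s(s(s(e)))), a, s(e))   [R4 at 1.2]
4. m(k(s(s(s(e))), s(s(s(e)))), a, s(e))  →  m(s(s(e)), a, s(e))   [R1 at 1]
5. m(s(s(e)), a, s(e))  →  e   [R3 at ε]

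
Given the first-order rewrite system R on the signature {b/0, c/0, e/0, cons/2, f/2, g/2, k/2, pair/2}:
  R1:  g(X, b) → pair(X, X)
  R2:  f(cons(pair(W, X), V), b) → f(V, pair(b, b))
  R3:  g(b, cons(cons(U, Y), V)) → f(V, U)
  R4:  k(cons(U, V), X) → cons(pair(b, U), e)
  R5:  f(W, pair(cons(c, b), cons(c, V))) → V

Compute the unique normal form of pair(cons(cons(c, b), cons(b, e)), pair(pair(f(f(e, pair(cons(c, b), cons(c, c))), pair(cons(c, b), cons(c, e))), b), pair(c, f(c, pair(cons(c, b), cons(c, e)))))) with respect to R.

1. pair(cons(cons(c, b), cons(b, e)), pair(pair(f(f(e, pair(cons(c, b), cons(c, c))), pair(cons(c, b), cons(c, e))), b), pair(c, f(c, pair(cons(c, b), cons(c, e))))))  →  pair(cons(cons(c, b), cons(b, e)), pair(pair(e, b), pair(c, f(c, pair(cons(c, b), cons(c, e))))))   [R5 at 2.1.1]
2. pair(cons(cons(c, b), cons(b, e)), pair(pair(e, b), pair(c, f(c, pair(cons(c, b), cons(c, e))))))  →  pair(cons(cons(c, b), cons(b, e)), pair(pair(e, b), pair(c, e)))   [R5 at 2.2.2]

pair(cons(cons(c, b), cons(b, e)), pair(pair(e, b), pair(c, e)))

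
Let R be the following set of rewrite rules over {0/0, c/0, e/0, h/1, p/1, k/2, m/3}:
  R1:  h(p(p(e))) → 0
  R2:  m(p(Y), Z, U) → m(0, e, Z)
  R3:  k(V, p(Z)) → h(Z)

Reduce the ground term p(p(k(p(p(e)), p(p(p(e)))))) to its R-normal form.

p(p(0))

1. p(p(k(p(p(e)), p(p(p(e))))))  →  p(p(h(p(p(e)))))   [R3 at 1.1]
2. p(p(h(p(p(e)))))  →  p(p(0))   [R1 at 1.1]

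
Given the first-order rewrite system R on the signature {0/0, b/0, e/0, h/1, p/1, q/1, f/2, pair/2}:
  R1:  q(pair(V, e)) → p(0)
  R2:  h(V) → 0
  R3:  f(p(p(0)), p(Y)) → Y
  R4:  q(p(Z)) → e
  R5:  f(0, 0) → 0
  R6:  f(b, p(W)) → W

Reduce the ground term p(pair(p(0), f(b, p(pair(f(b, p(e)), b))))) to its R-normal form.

1. p(pair(p(0), f(b, p(pair(f(b, p(e)), b)))))  →  p(pair(p(0), pair(f(b, p(e)), b)))   [R6 at 1.2]
2. p(pair(p(0), pair(f(b, p(e)), b)))  →  p(pair(p(0), pair(e, b)))   [R6 at 1.2.1]

p(pair(p(0), pair(e, b)))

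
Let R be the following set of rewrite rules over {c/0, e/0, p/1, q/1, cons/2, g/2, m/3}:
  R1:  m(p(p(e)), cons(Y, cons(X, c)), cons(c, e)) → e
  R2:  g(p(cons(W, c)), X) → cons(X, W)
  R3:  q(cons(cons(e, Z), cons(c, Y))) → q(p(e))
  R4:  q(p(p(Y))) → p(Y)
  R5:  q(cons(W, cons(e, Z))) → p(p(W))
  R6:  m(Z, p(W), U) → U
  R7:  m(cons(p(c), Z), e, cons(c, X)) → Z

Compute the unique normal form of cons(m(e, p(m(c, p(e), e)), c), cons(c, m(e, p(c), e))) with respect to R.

1. cons(m(e, p(m(c, p(e), e)), c), cons(c, m(e, p(c), e)))  →  cons(c, cons(c, m(e, p(c), e)))   [R6 at 1]
2. cons(c, cons(c, m(e, p(c), e)))  →  cons(c, cons(c, e))   [R6 at 2.2]

cons(c, cons(c, e))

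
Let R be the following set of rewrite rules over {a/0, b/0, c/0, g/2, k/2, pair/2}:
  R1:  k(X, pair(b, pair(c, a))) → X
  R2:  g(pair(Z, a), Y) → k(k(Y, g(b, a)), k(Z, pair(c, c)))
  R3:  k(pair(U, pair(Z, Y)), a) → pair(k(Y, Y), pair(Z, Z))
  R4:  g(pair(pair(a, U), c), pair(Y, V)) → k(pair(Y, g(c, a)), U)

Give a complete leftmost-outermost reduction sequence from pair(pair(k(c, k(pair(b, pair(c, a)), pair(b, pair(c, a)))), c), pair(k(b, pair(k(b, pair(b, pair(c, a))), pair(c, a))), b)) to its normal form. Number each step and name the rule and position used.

1. pair(pair(k(c, k(pair(b, pair(c, a)), pair(b, pair(c, a)))), c), pair(k(b, pair(k(b, pair(b, pair(c, a))), pair(c, a))), b))  →  pair(pair(k(c, pair(b, pair(c, a))), c), pair(k(b, pair(k(b, pair(b, pair(c, a))), pair(c, a))), b))   [R1 at 1.1.2]
2. pair(pair(k(c, pair(b, pair(c, a))), c), pair(k(b, pair(k(b, pair(b, pair(c, a))), pair(c, a))), b))  →  pair(pair(c, c), pair(k(b, pair(k(b, pair(b, pair(c, a))), pair(c, a))), b))   [R1 at 1.1]
3. pair(pair(c, c), pair(k(b, pair(k(b, pair(b, pair(c, a))), pair(c, a))), b))  →  pair(pair(c, c), pair(k(b, pair(b, pair(c, a))), b))   [R1 at 2.1.2.1]
4. pair(pair(c, c), pair(k(b, pair(b, pair(c, a))), b))  →  pair(pair(c, c), pair(b, b))   [R1 at 2.1]

pair(pair(c, c), pair(b, b))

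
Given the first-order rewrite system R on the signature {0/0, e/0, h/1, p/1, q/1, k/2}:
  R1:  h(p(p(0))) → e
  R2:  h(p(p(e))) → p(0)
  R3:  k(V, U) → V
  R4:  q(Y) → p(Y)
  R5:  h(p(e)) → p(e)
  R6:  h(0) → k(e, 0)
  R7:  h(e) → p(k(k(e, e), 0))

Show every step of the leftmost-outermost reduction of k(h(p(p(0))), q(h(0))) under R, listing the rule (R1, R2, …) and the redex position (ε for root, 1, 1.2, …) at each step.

1. k(h(p(p(0))), q(h(0)))  →  h(p(p(0)))   [R3 at ε]
2. h(p(p(0)))  →  e   [R1 at ε]

e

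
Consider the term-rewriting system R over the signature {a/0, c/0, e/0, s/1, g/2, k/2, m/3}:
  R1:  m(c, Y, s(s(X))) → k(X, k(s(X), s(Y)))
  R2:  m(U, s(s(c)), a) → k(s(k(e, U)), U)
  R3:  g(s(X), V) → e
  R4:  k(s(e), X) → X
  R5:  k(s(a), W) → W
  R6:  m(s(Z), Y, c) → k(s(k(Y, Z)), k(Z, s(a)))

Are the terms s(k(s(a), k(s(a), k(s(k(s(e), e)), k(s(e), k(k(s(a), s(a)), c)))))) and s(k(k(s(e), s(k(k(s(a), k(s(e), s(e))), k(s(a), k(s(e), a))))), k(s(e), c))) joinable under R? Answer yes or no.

yes — NF(t₁) = s(c), NF(t₂) = s(c)

Reduce t₁ = s(k(s(a), k(s(a), k(s(k(s(e), e)), k(s(e), k(k(s(a), s(a)), c)))))):
1. s(k(s(a), k(s(a), k(s(k(s(e), e)), k(s(e), k(k(s(a), s(a)), c))))))  →  s(k(s(a), k(s(k(s(e), e)), k(s(e), k(k(s(a), s(a)), c)))))   [R5 at 1]
2. s(k(s(a), k(s(k(s(e), e)), k(s(e), k(k(s(a), s(a)), c)))))  →  s(k(s(k(s(e), e)), k(s(e), k(k(s(a), s(a)), c))))   [R5 at 1]
3. s(k(s(k(s(e), e)), k(s(e), k(k(s(a), s(a)), c))))  →  s(k(s(e), k(s(e), k(k(s(a), s(a)), c))))   [R4 at 1.1.1]
4. s(k(s(e), k(s(e), k(k(s(a), s(a)), c))))  →  s(k(s(e), k(k(s(a), s(a)), c)))   [R4 at 1]
5. s(k(s(e), k(k(s(a), s(a)), c)))  →  s(k(k(s(a), s(a)), c))   [R4 at 1]
6. s(k(k(s(a), s(a)), c))  →  s(k(s(a), c))   [R5 at 1.1]
7. s(k(s(a), c))  →  s(c)   [R5 at 1]

Reduce t₂ = s(k(k(s(e), s(k(k(s(a), k(s(e), s(e))), k(s(a), k(s(e), a))))), k(s(e), c))):
1. s(k(k(s(e), s(k(k(s(a), k(s(e), s(e))), k(s(a), k(s(e), a))))), k(s(e), c)))  →  s(k(s(k(k(s(a), k(s(e), s(e))), k(s(a), k(s(e), a)))), k(s(e), c)))   [R4 at 1.1]
2. s(k(s(k(k(s(a), k(s(e), s(e))), k(s(a), k(s(e), a)))), k(s(e), c)))  →  s(k(s(k(k(s(e), s(e)), k(s(a), k(s(e), a)))), k(s(e), c)))   [R5 at 1.1.1.1]
3. s(k(s(k(k(s(e), s(e)), k(s(a), k(s(e), a)))), k(s(e), c)))  →  s(k(s(k(s(e), k(s(a), k(s(e), a)))), k(s(e), c)))   [R4 at 1.1.1.1]
4. s(k(s(k(s(e), k(s(a), k(s(e), a)))), k(s(e), c)))  →  s(k(s(k(s(a), k(s(e), a))), k(s(e), c)))   [R4 at 1.1.1]
5. s(k(s(k(s(a), k(s(e), a))), k(s(e), c)))  →  s(k(s(k(s(e), a)), k(s(e), c)))   [R5 at 1.1.1]
6. s(k(s(k(s(e), a)), k(s(e), c)))  →  s(k(s(a), k(s(e), c)))   [R4 at 1.1.1]
7. s(k(s(a), k(s(e), c)))  →  s(k(s(e), c))   [R5 at 1]
8. s(k(s(e), c))  →  s(c)   [R4 at 1]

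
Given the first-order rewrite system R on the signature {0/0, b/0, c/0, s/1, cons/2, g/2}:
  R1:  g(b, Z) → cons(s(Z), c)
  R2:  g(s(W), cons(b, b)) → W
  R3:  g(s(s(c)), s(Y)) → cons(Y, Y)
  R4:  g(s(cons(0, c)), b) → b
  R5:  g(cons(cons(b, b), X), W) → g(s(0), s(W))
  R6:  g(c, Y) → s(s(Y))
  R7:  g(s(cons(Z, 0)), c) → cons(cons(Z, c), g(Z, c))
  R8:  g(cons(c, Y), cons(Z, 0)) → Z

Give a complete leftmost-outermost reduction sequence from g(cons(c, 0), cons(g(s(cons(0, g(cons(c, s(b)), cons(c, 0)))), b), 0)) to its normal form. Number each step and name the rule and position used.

b

1. g(cons(c, 0), cons(g(s(cons(0, g(cons(c, s(b)), cons(c, 0)))), b), 0))  →  g(s(cons(0, g(cons(c, s(b)), cons(c, 0)))), b)   [R8 at ε]
2. g(s(cons(0, g(cons(c, s(b)), cons(c, 0)))), b)  →  g(s(cons(0, c)), b)   [R8 at 1.1.2]
3. g(s(cons(0, c)), b)  →  b   [R4 at ε]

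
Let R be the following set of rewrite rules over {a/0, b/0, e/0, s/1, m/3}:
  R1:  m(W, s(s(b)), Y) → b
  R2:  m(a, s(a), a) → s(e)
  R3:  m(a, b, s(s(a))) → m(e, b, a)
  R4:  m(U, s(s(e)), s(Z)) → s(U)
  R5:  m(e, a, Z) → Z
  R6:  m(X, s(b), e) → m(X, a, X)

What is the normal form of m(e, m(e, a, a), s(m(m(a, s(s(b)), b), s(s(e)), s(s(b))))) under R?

1. m(e, m(e, a, a), s(m(m(a, s(s(b)), b), s(s(e)), s(s(b)))))  →  m(e, a, s(m(m(a, s(s(b)), b), s(s(e)), s(s(b)))))   [R5 at 2]
2. m(e, a, s(m(m(a, s(s(b)), b), s(s(e)), s(s(b)))))  →  s(m(m(a, s(s(b)), b), s(s(e)), s(s(b))))   [R5 at ε]
3. s(m(m(a, s(s(b)), b), s(s(e)), s(s(b))))  →  s(s(m(a, s(s(b)), b)))   [R4 at 1]
4. s(s(m(a, s(s(b)), b)))  →  s(s(b))   [R1 at 1.1]

s(s(b))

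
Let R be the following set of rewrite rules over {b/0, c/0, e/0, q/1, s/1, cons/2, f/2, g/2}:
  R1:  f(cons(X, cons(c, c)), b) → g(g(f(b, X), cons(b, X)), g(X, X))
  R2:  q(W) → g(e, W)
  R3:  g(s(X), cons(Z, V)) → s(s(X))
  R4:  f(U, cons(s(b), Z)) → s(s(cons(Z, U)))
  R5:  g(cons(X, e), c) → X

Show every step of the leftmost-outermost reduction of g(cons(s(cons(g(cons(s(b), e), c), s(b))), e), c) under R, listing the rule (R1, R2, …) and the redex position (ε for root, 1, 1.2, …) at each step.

1. g(cons(s(cons(g(cons(s(b), e), c), s(b))), e), c)  →  s(cons(g(cons(s(b), e), c), s(b)))   [R5 at ε]
2. s(cons(g(cons(s(b), e), c), s(b)))  →  s(cons(s(b), s(b)))   [R5 at 1.1]

s(cons(s(b), s(b)))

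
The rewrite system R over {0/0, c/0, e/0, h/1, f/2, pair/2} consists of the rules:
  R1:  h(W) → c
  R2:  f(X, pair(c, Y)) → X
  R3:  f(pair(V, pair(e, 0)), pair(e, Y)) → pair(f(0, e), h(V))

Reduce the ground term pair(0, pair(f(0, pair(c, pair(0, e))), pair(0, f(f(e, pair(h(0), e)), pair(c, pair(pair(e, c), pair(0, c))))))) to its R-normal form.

1. pair(0, pair(f(0, pair(c, pair(0, e))), pair(0, f(f(e, pair(h(0), e)), pair(c, pair(pair(e, c), pair(0, c)))))))  →  pair(0, pair(0, pair(0, f(f(e, pair(h(0), e)), pair(c, pair(pair(e, c), pair(0, c)))))))   [R2 at 2.1]
2. pair(0, pair(0, pair(0, f(f(e, pair(h(0), e)), pair(c, pair(pair(e, c), pair(0, c)))))))  →  pair(0, pair(0, pair(0, f(e, pair(h(0), e)))))   [R2 at 2.2.2]
3. pair(0, pair(0, pair(0, f(e, pair(h(0), e)))))  →  pair(0, pair(0, pair(0, f(e, pair(c, e)))))   [R1 at 2.2.2.2.1]
4. pair(0, pair(0, pair(0, f(e, pair(c, e)))))  →  pair(0, pair(0, pair(0, e)))   [R2 at 2.2.2]

pair(0, pair(0, pair(0, e)))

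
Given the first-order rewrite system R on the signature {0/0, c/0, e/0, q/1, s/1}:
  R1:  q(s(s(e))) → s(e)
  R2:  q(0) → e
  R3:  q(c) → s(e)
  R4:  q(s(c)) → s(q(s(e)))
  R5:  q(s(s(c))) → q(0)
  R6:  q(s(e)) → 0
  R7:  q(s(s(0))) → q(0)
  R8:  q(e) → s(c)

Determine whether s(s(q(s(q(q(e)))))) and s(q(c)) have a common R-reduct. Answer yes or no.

yes — NF(t₁) = s(s(e)), NF(t₂) = s(s(e))

Reduce t₁ = s(s(q(s(q(q(e)))))):
1. s(s(q(s(q(q(e))))))  →  s(s(q(s(q(s(c))))))   [R8 at 1.1.1.1.1]
2. s(s(q(s(q(s(c))))))  →  s(s(q(s(s(q(s(e)))))))   [R4 at 1.1.1.1]
3. s(s(q(s(s(q(s(e)))))))  →  s(s(q(s(s(0)))))   [R6 at 1.1.1.1.1]
4. s(s(q(s(s(0)))))  →  s(s(q(0)))   [R7 at 1.1]
5. s(s(q(0)))  →  s(s(e))   [R2 at 1.1]

Reduce t₂ = s(q(c)):
1. s(q(c))  →  s(s(e))   [R3 at 1]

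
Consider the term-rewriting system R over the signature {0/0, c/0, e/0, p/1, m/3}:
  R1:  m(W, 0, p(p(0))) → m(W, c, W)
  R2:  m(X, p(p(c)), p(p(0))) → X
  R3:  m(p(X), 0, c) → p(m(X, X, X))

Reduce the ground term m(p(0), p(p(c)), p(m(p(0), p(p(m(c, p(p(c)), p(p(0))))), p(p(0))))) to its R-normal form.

1. m(p(0), p(p(c)), p(m(p(0), p(p(m(c, p(p(c)), p(p(0))))), p(p(0)))))  →  m(p(0), p(p(c)), p(m(p(0), p(p(c)), p(p(0)))))   [R2 at 3.1.2.1.1]
2. m(p(0), p(p(c)), p(m(p(0), p(p(c)), p(p(0)))))  →  m(p(0), p(p(c)), p(p(0)))   [R2 at 3.1]
3. m(p(0), p(p(c)), p(p(0)))  →  p(0)   [R2 at ε]

p(0)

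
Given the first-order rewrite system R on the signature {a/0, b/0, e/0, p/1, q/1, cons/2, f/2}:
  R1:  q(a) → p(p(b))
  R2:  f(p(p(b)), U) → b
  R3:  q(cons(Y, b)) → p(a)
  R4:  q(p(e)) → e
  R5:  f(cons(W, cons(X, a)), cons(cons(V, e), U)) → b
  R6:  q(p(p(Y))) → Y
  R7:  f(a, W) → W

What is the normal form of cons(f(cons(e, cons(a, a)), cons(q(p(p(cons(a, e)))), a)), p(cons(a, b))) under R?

cons(b, p(cons(a, b)))

1. cons(f(cons(e, cons(a, a)), cons(q(p(p(cons(a, e)))), a)), p(cons(a, b)))  →  cons(f(cons(e, cons(a, a)), cons(cons(a, e), a)), p(cons(a, b)))   [R6 at 1.2.1]
2. cons(f(cons(e, cons(a, a)), cons(cons(a, e), a)), p(cons(a, b)))  →  cons(b, p(cons(a, b)))   [R5 at 1]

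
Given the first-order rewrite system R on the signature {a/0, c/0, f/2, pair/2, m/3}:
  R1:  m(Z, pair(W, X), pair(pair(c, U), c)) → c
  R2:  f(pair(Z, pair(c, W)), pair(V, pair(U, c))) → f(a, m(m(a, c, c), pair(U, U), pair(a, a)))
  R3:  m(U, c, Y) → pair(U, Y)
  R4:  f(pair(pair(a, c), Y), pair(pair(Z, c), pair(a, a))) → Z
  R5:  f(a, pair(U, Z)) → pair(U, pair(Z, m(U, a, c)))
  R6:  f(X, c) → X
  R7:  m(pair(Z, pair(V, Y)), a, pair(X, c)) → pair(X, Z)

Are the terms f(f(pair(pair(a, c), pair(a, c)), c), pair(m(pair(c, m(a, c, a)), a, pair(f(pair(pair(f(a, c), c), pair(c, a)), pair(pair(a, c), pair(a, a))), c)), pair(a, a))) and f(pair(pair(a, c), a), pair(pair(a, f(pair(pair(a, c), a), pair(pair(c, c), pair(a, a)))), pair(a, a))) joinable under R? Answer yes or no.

Reduce t₁ = f(f(pair(pair(a, c), pair(a, c)), c), pair(m(pair(c, m(a, c, a)), a, pair(f(pair(pair(f(a, c), c), pair(c, a)), pair(pair(a, c), pair(a, a))), c)), pair(a, a))):
1. f(f(pair(pair(a, c), pair(a, c)), c), pair(m(pair(c, m(a, c, a)), a, pair(f(pair(pair(f(a, c), c), pair(c, a)), pair(pair(a, c), pair(a, a))), c)), pair(a, a)))  →  f(pair(pair(a, c), pair(a, c)), pair(m(pair(c, m(a, c, a)), a, pair(f(pair(pair(f(a, c), c), pair(c, a)), pair(pair(a, c), pair(a, a))), c)), pair(a, a)))   [R6 at 1]
2. f(pair(pair(a, c), pair(a, c)), pair(m(pair(c, m(a, c, a)), a, pair(f(pair(pair(f(a, c), c), pair(c, a)), pair(pair(a, c), pair(a, a))), c)), pair(a, a)))  →  f(pair(pair(a, c), pair(a, c)), pair(m(pair(c, pair(a, a)), a, pair(f(pair(pair(f(a, c), c), pair(c, a)), pair(pair(a, c), pair(a, a))), c)), pair(a, a)))   [R3 at 2.1.1.2]
3. f(pair(pair(a, c), pair(a, c)), pair(m(pair(c, pair(a, a)), a, pair(f(pair(pair(f(a, c), c), pair(c, a)), pair(pair(a, c), pair(a, a))), c)), pair(a, a)))  →  f(pair(pair(a, c), pair(a, c)), pair(pair(f(pair(pair(f(a, c), c), pair(c, a)), pair(pair(a, c), pair(a, a))), c), pair(a, a)))   [R7 at 2.1]
4. f(pair(pair(a, c), pair(a, c)), pair(pair(f(pair(pair(f(a, c), c), pair(c, a)), pair(pair(a, c), pair(a, a))), c), pair(a, a)))  →  f(pair(pair(f(a, c), c), pair(c, a)), pair(pair(a, c), pair(a, a)))   [R4 at ε]
5. f(pair(pair(f(a, c), c), pair(c, a)), pair(pair(a, c), pair(a, a)))  →  f(pair(pair(a, c), pair(c, a)), pair(pair(a, c), pair(a, a)))   [R6 at 1.1.1]
6. f(pair(pair(a, c), pair(c, a)), pair(pair(a, c), pair(a, a)))  →  a   [R4 at ε]

Reduce t₂ = f(pair(pair(a, c), a), pair(pair(a, f(pair(pair(a, c), a), pair(pair(c, c), pair(a, a)))), pair(a, a))):
1. f(pair(pair(a, c), a), pair(pair(a, f(pair(pair(a, c), a), pair(pair(c, c), pair(a, a)))), pair(a, a)))  →  f(pair(pair(a, c), a), pair(pair(a, c), pair(a, a)))   [R4 at 2.1.2]
2. f(pair(pair(a, c), a), pair(pair(a, c), pair(a, a)))  →  a   [R4 at ε]

yes — NF(t₁) = a, NF(t₂) = a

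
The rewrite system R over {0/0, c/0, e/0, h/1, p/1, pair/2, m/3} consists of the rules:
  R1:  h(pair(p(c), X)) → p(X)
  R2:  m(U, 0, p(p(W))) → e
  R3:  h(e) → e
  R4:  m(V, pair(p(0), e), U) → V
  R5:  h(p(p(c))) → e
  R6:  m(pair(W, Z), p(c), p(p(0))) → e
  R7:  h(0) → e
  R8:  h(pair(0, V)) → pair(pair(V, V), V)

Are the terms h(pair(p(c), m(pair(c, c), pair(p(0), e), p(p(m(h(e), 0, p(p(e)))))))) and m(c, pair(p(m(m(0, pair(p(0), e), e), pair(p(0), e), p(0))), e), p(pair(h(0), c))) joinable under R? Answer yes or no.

no — NF(t₁) = p(pair(c, c)), NF(t₂) = c

Reduce t₁ = h(pair(p(c), m(pair(c, c), pair(p(0), e), p(p(m(h(e), 0, p(p(e)))))))):
1. h(pair(p(c), m(pair(c, c), pair(p(0), e), p(p(m(h(e), 0, p(p(e))))))))  →  p(m(pair(c, c), pair(p(0), e), p(p(m(h(e), 0, p(p(e)))))))   [R1 at ε]
2. p(m(pair(c, c), pair(p(0), e), p(p(m(h(e), 0, p(p(e)))))))  →  p(pair(c, c))   [R4 at 1]

Reduce t₂ = m(c, pair(p(m(m(0, pair(p(0), e), e), pair(p(0), e), p(0))), e), p(pair(h(0), c))):
1. m(c, pair(p(m(m(0, pair(p(0), e), e), pair(p(0), e), p(0))), e), p(pair(h(0), c)))  →  m(c, pair(p(m(0, pair(p(0), e), e)), e), p(pair(h(0), c)))   [R4 at 2.1.1]
2. m(c, pair(p(m(0, pair(p(0), e), e)), e), p(pair(h(0), c)))  →  m(c, pair(p(0), e), p(pair(h(0), c)))   [R4 at 2.1.1]
3. m(c, pair(p(0), e), p(pair(h(0), c)))  →  c   [R4 at ε]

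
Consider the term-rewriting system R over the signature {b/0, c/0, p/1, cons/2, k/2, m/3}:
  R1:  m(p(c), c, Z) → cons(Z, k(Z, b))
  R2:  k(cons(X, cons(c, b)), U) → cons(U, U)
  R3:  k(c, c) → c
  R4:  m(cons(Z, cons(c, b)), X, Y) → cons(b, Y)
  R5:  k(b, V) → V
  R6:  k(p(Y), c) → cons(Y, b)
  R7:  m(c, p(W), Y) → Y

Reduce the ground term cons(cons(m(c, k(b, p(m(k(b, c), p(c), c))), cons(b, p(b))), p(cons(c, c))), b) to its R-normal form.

1. cons(cons(m(c, k(b, p(m(k(b, c), p(c), c))), cons(b, p(b))), p(cons(c, c))), b)  →  cons(cons(m(c, p(m(k(b, c), p(c), c)), cons(b, p(b))), p(cons(c, c))), b)   [R5 at 1.1.2]
2. cons(cons(m(c, p(m(k(b, c), p(c), c)), cons(b, p(b))), p(cons(c, c))), b)  →  cons(cons(cons(b, p(b)), p(cons(c, c))), b)   [R7 at 1.1]

cons(cons(cons(b, p(b)), p(cons(c, c))), b)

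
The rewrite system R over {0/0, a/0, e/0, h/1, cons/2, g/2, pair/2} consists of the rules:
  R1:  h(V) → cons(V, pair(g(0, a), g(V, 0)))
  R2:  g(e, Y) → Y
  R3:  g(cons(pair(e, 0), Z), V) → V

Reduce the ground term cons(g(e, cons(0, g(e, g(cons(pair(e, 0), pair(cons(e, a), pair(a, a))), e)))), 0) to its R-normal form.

cons(cons(0, e), 0)

1. cons(g(e, cons(0, g(e, g(cons(pair(e, 0), pair(cons(e, a), pair(a, a))), e)))), 0)  →  cons(cons(0, g(e, g(cons(pair(e, 0), pair(cons(e, a), pair(a, a))), e))), 0)   [R2 at 1]
2. cons(cons(0, g(e, g(cons(pair(e, 0), pair(cons(e, a), pair(a, a))), e))), 0)  →  cons(cons(0, g(cons(pair(e, 0), pair(cons(e, a), pair(a, a))), e)), 0)   [R2 at 1.2]
3. cons(cons(0, g(cons(pair(e, 0), pair(cons(e, a), pair(a, a))), e)), 0)  →  cons(cons(0, e), 0)   [R3 at 1.2]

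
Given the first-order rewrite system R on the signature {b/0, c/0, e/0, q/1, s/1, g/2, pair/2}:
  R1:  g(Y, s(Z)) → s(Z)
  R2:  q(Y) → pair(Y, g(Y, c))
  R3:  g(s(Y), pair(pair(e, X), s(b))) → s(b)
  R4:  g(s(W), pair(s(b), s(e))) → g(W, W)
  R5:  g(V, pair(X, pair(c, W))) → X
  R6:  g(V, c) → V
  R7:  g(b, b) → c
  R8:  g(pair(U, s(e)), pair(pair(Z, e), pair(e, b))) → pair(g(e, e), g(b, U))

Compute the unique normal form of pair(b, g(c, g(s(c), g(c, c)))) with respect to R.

1. pair(b, g(c, g(s(c), g(c, c))))  →  pair(b, g(c, g(s(c), c)))   [R6 at 2.2.2]
2. pair(b, g(c, g(s(c), c)))  →  pair(b, g(c, s(c)))   [R6 at 2.2]
3. pair(b, g(c, s(c)))  →  pair(b, s(c))   [R1 at 2]

pair(b, s(c))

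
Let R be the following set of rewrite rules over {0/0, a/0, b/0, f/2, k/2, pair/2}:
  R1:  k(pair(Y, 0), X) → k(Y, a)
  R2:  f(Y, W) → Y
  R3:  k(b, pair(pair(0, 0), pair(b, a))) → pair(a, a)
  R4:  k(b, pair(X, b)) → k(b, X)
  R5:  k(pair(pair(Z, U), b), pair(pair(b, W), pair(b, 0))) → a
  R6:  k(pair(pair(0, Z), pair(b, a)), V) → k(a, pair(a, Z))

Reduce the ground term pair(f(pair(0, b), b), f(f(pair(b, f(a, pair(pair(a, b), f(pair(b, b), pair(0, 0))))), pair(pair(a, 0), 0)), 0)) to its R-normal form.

pair(pair(0, b), pair(b, a))

1. pair(f(pair(0, b), b), f(f(pair(b, f(a, pair(pair(a, b), f(pair(b, b), pair(0, 0))))), pair(pair(a, 0), 0)), 0))  →  pair(pair(0, b), f(f(pair(b, f(a, pair(pair(a, b), f(pair(b, b), pair(0, 0))))), pair(pair(a, 0), 0)), 0))   [R2 at 1]
2. pair(pair(0, b), f(f(pair(b, f(a, pair(pair(a, b), f(pair(b, b), pair(0, 0))))), pair(pair(a, 0), 0)), 0))  →  pair(pair(0, b), f(pair(b, f(a, pair(pair(a, b), f(pair(b, b), pair(0, 0))))), pair(pair(a, 0), 0)))   [R2 at 2]
3. pair(pair(0, b), f(pair(b, f(a, pair(pair(a, b), f(pair(b, b), pair(0, 0))))), pair(pair(a, 0), 0)))  →  pair(pair(0, b), pair(b, f(a, pair(pair(a, b), f(pair(b, b), pair(0, 0))))))   [R2 at 2]
4. pair(pair(0, b), pair(b, f(a, pair(pair(a, b), f(pair(b, b), pair(0, 0))))))  →  pair(pair(0, b), pair(b, a))   [R2 at 2.2]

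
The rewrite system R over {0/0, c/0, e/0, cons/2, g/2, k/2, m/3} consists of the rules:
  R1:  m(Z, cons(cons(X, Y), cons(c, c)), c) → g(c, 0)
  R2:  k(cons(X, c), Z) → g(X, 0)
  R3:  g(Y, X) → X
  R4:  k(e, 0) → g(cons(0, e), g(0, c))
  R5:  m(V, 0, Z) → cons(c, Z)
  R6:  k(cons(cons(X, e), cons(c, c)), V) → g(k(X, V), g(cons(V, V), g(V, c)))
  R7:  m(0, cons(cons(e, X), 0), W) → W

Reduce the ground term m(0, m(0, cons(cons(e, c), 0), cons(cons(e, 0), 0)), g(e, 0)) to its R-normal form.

1. m(0, m(0, cons(cons(e, c), 0), cons(cons(e, 0), 0)), g(e, 0))  →  m(0, cons(cons(e, 0), 0), g(e, 0))   [R7 at 2]
2. m(0, cons(cons(e, 0), 0), g(e, 0))  →  g(e, 0)   [R7 at ε]
3. g(e, 0)  →  0   [R3 at ε]

0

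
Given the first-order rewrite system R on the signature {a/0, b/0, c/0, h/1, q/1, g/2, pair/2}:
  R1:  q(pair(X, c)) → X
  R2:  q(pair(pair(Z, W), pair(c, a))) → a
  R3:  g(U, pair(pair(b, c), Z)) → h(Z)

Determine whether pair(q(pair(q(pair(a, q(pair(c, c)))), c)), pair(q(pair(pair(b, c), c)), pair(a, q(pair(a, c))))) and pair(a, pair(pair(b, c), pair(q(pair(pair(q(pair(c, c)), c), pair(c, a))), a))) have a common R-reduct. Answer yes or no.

yes — NF(t₁) = pair(a, pair(pair(b, c), pair(a, a))), NF(t₂) = pair(a, pair(pair(b, c), pair(a, a)))

Reduce t₁ = pair(q(pair(q(pair(a, q(pair(c, c)))), c)), pair(q(pair(pair(b, c), c)), pair(a, q(pair(a, c))))):
1. pair(q(pair(q(pair(a, q(pair(c, c)))), c)), pair(q(pair(pair(b, c), c)), pair(a, q(pair(a, c)))))  →  pair(q(pair(a, q(pair(c, c)))), pair(q(pair(pair(b, c), c)), pair(a, q(pair(a, c)))))   [R1 at 1]
2. pair(q(pair(a, q(pair(c, c)))), pair(q(pair(pair(b, c), c)), pair(a, q(pair(a, c)))))  →  pair(q(pair(a, c)), pair(q(pair(pair(b, c), c)), pair(a, q(pair(a, c)))))   [R1 at 1.1.2]
3. pair(q(pair(a, c)), pair(q(pair(pair(b, c), c)), pair(a, q(pair(a, c)))))  →  pair(a, pair(q(pair(pair(b, c), c)), pair(a, q(pair(a, c)))))   [R1 at 1]
4. pair(a, pair(q(pair(pair(b, c), c)), pair(a, q(pair(a, c)))))  →  pair(a, pair(pair(b, c), pair(a, q(pair(a, c)))))   [R1 at 2.1]
5. pair(a, pair(pair(b, c), pair(a, q(pair(a, c)))))  →  pair(a, pair(pair(b, c), pair(a, a)))   [R1 at 2.2.2]

Reduce t₂ = pair(a, pair(pair(b, c), pair(q(pair(pair(q(pair(c, c)), c), pair(c, a))), a))):
1. pair(a, pair(pair(b, c), pair(q(pair(pair(q(pair(c, c)), c), pair(c, a))), a)))  →  pair(a, pair(pair(b, c), pair(a, a)))   [R2 at 2.2.1]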